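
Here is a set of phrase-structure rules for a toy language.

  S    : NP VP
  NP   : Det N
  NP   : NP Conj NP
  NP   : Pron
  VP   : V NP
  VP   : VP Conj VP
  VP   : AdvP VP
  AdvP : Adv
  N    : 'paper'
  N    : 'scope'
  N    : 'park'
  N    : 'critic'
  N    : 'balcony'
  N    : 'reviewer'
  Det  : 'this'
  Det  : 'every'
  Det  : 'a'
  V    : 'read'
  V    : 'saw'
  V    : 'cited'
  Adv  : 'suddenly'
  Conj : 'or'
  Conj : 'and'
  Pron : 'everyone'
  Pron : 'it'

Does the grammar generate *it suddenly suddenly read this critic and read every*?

Ungrammatical

For S → NP VP, the only prefix that parses as NP is 'it', but the remainder 'suddenly suddenly read this critic and read every' is not a VP under these rules.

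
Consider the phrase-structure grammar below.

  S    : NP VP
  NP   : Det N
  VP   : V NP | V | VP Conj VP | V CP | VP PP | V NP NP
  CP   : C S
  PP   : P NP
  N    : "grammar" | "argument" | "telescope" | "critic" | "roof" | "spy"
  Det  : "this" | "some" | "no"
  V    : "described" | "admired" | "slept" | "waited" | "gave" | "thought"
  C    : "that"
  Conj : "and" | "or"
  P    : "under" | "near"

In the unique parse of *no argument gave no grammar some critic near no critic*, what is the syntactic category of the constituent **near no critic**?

S
  NP
    Det: no
    N: argument
  VP
    VP
      V: gave
      NP
        Det: no
        N: grammar
      NP
        Det: some
        N: critic
    PP
      P: near
      NP
        Det: no
        N: critic
The span 'near no critic' is the PP node built by PP → P NP.

PP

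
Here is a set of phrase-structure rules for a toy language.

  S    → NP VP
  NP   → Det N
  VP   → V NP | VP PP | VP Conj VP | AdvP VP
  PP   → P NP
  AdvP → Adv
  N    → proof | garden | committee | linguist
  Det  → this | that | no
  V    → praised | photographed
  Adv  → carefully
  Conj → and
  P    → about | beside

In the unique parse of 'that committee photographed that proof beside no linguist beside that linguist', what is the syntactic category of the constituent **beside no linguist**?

[S [NP [Det that] [N committee]] [VP [VP [VP [V photographed] [NP [Det that] [N proof]]] [PP [P beside] [NP [Det no] [N linguist]]]] [PP [P beside] [NP [Det that] [N linguist]]]]]
The span 'beside no linguist' is the PP node built by PP → P NP.

PP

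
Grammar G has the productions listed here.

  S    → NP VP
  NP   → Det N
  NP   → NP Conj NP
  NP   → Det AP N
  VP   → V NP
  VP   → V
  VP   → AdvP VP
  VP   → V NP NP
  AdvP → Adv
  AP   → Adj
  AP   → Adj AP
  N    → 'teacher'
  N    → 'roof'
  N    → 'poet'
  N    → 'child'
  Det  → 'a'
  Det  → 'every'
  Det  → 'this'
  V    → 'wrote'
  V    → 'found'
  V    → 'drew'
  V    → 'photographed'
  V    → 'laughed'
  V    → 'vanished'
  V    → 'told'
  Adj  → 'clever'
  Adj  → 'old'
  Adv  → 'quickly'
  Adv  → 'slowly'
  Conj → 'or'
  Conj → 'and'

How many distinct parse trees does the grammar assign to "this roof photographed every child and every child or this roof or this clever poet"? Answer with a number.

Two of the 5 distinct bracketings:
[S [NP [Det this] [N roof]] [VP [V photographed] [NP [NP [Det every] [N child]] [Conj and] [NP [NP [Det every] [N child]] [Conj or] [NP [NP [Det this] [N roof]] [Conj or] [NP [Det this] [AP [Adj clever]] [N poet]]]]]]]
[S [NP [Det this] [N roof]] [VP [V photographed] [NP [NP [Det every] [N child]] [Conj and] [NP [NP [NP [Det every] [N child]] [Conj or] [NP [Det this] [N roof]]] [Conj or] [NP [Det this] [AP [Adj clever]] [N poet]]]]]]
The trees differ in how a recursive rule is bracketed over the same span.

5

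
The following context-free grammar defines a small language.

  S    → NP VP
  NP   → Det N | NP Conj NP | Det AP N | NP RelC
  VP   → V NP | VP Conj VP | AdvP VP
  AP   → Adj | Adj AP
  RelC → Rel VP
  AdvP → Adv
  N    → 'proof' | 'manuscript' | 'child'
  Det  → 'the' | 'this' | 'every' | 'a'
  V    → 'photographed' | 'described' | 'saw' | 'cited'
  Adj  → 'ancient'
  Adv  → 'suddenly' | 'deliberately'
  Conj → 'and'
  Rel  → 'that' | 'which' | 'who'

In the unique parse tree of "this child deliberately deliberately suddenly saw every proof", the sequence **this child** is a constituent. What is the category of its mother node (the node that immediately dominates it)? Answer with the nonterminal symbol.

S
  NP
    Det: this
    N: child
  VP
    AdvP
      Adv: deliberately
    VP
      AdvP
        Adv: deliberately
      VP
        AdvP
          Adv: suddenly
        VP
          V: saw
          NP
            Det: every
            N: proof
The span 'this child' is the NP node built by NP → Det N.
Its mother is the S built by S → NP VP.

S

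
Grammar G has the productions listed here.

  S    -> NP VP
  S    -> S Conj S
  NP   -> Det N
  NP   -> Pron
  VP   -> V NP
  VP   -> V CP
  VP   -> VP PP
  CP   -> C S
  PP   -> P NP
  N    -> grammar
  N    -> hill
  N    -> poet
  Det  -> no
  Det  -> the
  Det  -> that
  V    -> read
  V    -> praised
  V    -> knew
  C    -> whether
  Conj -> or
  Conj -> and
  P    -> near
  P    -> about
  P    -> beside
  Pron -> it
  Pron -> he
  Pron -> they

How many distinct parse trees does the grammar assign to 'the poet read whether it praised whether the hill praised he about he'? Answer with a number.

Two of the 3 distinct bracketings:
[S [NP [Det the] [N poet]] [VP [V read] [CP [C whether] [S [NP [Pron it]] [VP [V praised] [CP [C whether] [S [NP [Det the] [N hill]] [VP [VP [V praised] [NP [Pron he]]] [PP [P about] [NP [Pron he]]]]]]]]]]]
[S [NP [Det the] [N poet]] [VP [V read] [CP [C whether] [S [NP [Pron it]] [VP [VP [V praised] [CP [C whether] [S [NP [Det the] [N hill]] [VP [V praised] [NP [Pron he]]]]]] [PP [P about] [NP [Pron he]]]]]]]]
The trees differ in how a recursive rule is bracketed over the same span.

3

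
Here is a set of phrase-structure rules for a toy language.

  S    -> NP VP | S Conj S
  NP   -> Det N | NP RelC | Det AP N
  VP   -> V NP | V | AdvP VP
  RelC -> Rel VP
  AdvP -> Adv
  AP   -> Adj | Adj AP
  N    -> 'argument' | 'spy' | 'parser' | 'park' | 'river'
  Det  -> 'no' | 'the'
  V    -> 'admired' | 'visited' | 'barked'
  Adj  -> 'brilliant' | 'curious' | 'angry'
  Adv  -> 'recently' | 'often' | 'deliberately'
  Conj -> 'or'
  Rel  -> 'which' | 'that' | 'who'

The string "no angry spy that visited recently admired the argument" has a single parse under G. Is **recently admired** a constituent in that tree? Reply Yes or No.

No

[S [NP [NP [Det no] [AP [Adj angry]] [N spy]] [RelC [Rel that] [VP [V visited]]]] [VP [AdvP [Adv recently]] [VP [V admired] [NP [Det the] [N argument]]]]]
The smallest constituent containing 'recently admired' is the VP spanning 'recently admired the argument'; no single node in the tree dominates exactly the given words.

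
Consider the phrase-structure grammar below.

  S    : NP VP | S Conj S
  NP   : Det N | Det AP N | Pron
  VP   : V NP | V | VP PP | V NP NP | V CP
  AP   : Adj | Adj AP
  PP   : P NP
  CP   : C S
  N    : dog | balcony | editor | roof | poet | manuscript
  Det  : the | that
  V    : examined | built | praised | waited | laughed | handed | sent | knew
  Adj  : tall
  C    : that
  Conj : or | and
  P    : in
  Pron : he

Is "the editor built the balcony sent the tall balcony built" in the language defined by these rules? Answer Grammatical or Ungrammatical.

Ungrammatical

For S → NP VP, the only prefix that parses as NP is 'the editor', but the remainder 'built the balcony sent the tall balcony built' is not a VP under these rules. The alternative S rule S → S Conj S likewise has no satisfying split.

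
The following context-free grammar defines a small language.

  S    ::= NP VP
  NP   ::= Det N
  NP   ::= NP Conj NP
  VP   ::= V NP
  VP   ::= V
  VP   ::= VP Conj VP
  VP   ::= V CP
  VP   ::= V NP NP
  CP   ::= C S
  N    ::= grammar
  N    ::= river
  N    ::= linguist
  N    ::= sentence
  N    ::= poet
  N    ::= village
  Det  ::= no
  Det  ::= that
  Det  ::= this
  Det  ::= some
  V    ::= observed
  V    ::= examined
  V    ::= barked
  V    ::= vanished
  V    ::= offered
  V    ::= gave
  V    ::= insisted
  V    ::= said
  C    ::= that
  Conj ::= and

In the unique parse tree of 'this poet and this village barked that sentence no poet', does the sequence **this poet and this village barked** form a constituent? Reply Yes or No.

[S [NP [NP [Det this] [N poet]] [Conj and] [NP [Det this] [N village]]] [VP [V barked] [NP [Det that] [N sentence]] [NP [Det no] [N poet]]]]
The smallest constituent containing 'this poet and this village barked' is the S spanning 'this poet and this village barked that sentence no poet'; no single node in the tree dominates exactly the given words.

No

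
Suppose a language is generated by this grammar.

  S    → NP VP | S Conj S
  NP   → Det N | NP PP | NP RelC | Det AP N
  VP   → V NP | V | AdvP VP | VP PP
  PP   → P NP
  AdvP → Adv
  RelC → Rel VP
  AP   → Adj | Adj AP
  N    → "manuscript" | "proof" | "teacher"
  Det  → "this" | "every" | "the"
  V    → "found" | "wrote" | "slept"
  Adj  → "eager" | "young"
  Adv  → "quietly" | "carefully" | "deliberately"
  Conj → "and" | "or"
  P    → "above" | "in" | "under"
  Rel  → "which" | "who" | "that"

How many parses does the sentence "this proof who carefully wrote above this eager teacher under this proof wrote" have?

Two of the 9 distinct bracketings:
[S [NP [NP [NP [Det this] [N proof]] [RelC [Rel who] [VP [AdvP [Adv carefully]] [VP [V wrote]]]]] [PP [P above] [NP [NP [Det this] [AP [Adj eager]] [N teacher]] [PP [P under] [NP [Det this] [N proof]]]]]] [VP [V wrote]]]
[S [NP [NP [NP [NP [Det this] [N proof]] [RelC [Rel who] [VP [AdvP [Adv carefully]] [VP [V wrote]]]]] [PP [P above] [NP [Det this] [AP [Adj eager]] [N teacher]]]] [PP [P under] [NP [Det this] [N proof]]]] [VP [V wrote]]]
The trees differ in how a recursive rule is bracketed over the same span.

9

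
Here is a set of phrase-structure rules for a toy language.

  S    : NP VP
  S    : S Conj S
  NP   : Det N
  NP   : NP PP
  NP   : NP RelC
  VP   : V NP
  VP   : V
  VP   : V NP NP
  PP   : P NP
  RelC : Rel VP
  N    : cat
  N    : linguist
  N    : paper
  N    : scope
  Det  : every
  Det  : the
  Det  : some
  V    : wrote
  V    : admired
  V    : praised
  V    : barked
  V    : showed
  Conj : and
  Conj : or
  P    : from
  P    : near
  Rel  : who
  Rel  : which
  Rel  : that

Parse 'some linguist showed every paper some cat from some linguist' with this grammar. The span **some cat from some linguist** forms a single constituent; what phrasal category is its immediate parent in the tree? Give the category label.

VP

S
  NP
    Det: some
    N: linguist
  VP
    V: showed
    NP
      Det: every
      N: paper
    NP
      NP
        Det: some
        N: cat
      PP
        P: from
        NP
          Det: some
          N: linguist
The span 'some cat from some linguist' is the NP node built by NP → NP PP.
Its mother is the VP built by VP → V NP NP.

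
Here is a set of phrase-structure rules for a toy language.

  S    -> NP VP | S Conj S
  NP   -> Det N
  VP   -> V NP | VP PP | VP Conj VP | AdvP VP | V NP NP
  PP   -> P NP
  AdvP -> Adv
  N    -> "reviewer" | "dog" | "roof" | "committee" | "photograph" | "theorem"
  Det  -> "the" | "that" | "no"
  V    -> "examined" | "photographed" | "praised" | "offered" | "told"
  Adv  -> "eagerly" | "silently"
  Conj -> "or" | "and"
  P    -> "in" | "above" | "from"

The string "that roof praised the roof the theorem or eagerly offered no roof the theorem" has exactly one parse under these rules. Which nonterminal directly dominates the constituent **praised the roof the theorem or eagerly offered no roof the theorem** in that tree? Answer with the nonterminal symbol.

S

[S [NP [Det that] [N roof]] [VP [VP [V praised] [NP [Det the] [N roof]] [NP [Det the] [N theorem]]] [Conj or] [VP [AdvP [Adv eagerly]] [VP [V offered] [NP [Det no] [N roof]] [NP [Det the] [N theorem]]]]]]
The span 'praised the roof the theorem or eagerly offered no roof the theorem' is the VP node built by VP → VP Conj VP.
Its mother is the S built by S → NP VP.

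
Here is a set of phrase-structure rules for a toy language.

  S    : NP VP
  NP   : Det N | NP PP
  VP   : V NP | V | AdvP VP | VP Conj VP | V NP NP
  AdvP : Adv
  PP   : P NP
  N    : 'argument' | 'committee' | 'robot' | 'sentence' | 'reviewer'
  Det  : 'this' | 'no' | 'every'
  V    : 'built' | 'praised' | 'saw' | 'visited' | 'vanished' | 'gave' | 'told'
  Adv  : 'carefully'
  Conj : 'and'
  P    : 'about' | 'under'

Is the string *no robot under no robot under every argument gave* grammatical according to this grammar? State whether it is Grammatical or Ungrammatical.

Grammatical

[S [NP [NP [Det no] [N robot]] [PP [P under] [NP [NP [Det no] [N robot]] [PP [P under] [NP [Det every] [N argument]]]]]] [VP [V gave]]]
The bracketing above is licensed at every node by one of the given productions, with S at the root.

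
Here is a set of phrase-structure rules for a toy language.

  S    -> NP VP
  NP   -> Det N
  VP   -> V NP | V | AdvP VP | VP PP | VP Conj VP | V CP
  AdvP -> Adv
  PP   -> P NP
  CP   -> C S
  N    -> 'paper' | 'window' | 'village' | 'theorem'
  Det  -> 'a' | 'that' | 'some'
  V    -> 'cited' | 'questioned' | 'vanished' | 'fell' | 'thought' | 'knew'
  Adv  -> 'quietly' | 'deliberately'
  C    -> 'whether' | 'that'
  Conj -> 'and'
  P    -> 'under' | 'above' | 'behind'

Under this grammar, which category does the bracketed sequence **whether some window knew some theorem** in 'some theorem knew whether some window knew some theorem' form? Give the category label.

CP

[S [NP [Det some] [N theorem]] [VP [V knew] [CP [C whether] [S [NP [Det some] [N window]] [VP [V knew] [NP [Det some] [N theorem]]]]]]]
The span 'whether some window knew some theorem' is the CP node built by CP → C S.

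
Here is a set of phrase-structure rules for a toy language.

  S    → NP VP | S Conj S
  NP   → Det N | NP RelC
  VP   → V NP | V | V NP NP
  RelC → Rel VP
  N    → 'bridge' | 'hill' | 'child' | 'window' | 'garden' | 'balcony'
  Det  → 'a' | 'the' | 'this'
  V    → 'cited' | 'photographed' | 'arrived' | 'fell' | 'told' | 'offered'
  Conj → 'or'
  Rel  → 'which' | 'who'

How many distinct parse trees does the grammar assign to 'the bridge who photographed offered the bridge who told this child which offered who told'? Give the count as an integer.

Two of the 4 distinct bracketings:
[S [NP [NP [Det the] [N bridge]] [RelC [Rel who] [VP [V photographed]]]] [VP [V offered] [NP [NP [Det the] [N bridge]] [RelC [Rel who] [VP [V told] [NP [NP [NP [Det this] [N child]] [RelC [Rel which] [VP [V offered]]]] [RelC [Rel who] [VP [V told]]]]]]]]]
[S [NP [NP [Det the] [N bridge]] [RelC [Rel who] [VP [V photographed]]]] [VP [V offered] [NP [NP [NP [Det the] [N bridge]] [RelC [Rel who] [VP [V told] [NP [NP [Det this] [N child]] [RelC [Rel which] [VP [V offered]]]]]]] [RelC [Rel who] [VP [V told]]]]]]
The trees differ in how a recursive rule is bracketed over the same span.

4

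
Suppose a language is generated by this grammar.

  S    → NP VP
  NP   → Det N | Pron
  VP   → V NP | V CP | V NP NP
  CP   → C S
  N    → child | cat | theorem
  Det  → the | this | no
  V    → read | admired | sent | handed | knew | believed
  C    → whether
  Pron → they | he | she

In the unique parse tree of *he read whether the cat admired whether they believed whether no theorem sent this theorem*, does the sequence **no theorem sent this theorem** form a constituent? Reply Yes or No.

[S [NP [Pron he]] [VP [V read] [CP [C whether] [S [NP [Det the] [N cat]] [VP [V admired] [CP [C whether] [S [NP [Pron they]] [VP [V believed] [CP [C whether] [S [NP [Det no] [N theorem]] [VP [V sent] [NP [Det this] [N theorem]]]]]]]]]]]]]
The words 'no theorem sent this theorem' are exhaustively dominated by a single S node (built by S → NP VP), so they form a constituent.

Yes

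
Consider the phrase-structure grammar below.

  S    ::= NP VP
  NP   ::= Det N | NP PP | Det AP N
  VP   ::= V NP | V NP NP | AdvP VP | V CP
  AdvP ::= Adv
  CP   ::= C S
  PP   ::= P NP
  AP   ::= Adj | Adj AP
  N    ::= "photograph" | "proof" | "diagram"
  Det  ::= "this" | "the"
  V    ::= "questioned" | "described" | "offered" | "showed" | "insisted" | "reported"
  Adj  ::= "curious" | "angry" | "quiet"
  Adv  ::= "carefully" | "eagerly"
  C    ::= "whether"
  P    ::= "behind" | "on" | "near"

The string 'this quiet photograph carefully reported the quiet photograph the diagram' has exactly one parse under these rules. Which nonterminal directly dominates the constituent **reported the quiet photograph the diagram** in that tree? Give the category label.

VP

S
  NP
    Det: this
    AP
      Adj: quiet
    N: photograph
  VP
    AdvP
      Adv: carefully
    VP
      V: reported
      NP
        Det: the
        AP
          Adj: quiet
        N: photograph
      NP
        Det: the
        N: diagram
The span 'reported the quiet photograph the diagram' is the VP node built by VP → V NP NP.
Its mother is the VP built by VP → AdvP VP.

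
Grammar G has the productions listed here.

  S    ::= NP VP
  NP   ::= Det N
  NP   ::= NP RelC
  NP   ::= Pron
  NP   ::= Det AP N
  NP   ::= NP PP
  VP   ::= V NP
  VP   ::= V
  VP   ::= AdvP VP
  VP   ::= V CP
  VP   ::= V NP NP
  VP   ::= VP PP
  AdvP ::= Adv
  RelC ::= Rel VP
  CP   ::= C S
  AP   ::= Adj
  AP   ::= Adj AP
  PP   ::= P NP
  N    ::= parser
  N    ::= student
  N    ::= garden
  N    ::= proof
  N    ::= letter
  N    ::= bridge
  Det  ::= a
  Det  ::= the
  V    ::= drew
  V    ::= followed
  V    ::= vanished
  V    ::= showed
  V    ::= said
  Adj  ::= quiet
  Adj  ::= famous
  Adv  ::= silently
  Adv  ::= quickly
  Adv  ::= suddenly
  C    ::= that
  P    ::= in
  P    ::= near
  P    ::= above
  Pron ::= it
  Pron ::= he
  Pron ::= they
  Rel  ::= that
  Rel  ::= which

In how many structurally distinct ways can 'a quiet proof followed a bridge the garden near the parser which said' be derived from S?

Two of the 3 distinct bracketings:
[S [NP [Det a] [AP [Adj quiet]] [N proof]] [VP [V followed] [NP [Det a] [N bridge]] [NP [NP [NP [Det the] [N garden]] [PP [P near] [NP [Det the] [N parser]]]] [RelC [Rel which] [VP [V said]]]]]]
[S [NP [Det a] [AP [Adj quiet]] [N proof]] [VP [V followed] [NP [Det a] [N bridge]] [NP [NP [Det the] [N garden]] [PP [P near] [NP [NP [Det the] [N parser]] [RelC [Rel which] [VP [V said]]]]]]]]
The trees differ in how a recursive rule is bracketed over the same span.

3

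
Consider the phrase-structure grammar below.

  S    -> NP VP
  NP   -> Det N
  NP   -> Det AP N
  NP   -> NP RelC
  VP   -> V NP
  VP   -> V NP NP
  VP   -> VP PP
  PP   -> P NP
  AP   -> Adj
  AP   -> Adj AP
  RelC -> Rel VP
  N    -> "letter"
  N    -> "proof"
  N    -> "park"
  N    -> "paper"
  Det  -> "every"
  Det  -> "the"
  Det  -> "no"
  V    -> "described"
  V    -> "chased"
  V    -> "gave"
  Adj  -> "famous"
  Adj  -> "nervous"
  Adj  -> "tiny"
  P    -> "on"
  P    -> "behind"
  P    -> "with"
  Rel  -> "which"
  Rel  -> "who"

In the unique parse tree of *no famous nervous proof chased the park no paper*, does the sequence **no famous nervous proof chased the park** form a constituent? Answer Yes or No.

[S [NP [Det no] [AP [Adj famous] [AP [Adj nervous]]] [N proof]] [VP [V chased] [NP [Det the] [N park]] [NP [Det no] [N paper]]]]
The smallest constituent containing 'no famous nervous proof chased the park' is the S spanning 'no famous nervous proof chased the park no paper'; no single node in the tree dominates exactly the given words.

No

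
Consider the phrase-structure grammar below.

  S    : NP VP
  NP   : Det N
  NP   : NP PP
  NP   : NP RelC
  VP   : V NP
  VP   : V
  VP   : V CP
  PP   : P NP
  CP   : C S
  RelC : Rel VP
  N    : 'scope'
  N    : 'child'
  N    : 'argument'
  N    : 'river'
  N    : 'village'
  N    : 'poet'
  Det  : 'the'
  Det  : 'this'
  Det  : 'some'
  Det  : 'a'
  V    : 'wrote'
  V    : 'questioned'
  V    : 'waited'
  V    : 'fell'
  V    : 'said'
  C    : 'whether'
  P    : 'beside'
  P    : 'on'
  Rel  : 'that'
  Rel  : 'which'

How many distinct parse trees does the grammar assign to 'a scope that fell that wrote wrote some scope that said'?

[S [NP [NP [NP [Det a] [N scope]] [RelC [Rel that] [VP [V fell]]]] [RelC [Rel that] [VP [V wrote]]]] [VP [V wrote] [NP [NP [Det some] [N scope]] [RelC [Rel that] [VP [V said]]]]]]
No rule offers an alternative attachment or grouping for any span, so this is the only derivation.

1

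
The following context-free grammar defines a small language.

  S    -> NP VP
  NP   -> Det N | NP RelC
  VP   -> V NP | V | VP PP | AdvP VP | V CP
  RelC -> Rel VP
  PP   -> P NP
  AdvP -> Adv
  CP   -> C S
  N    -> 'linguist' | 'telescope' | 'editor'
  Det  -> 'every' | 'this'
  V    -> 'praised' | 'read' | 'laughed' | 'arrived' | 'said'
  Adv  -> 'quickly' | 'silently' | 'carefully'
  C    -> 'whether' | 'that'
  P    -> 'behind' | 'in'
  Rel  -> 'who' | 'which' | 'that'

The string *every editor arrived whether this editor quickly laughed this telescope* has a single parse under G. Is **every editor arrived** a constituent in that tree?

No

[S [NP [Det every] [N editor]] [VP [V arrived] [CP [C whether] [S [NP [Det this] [N editor]] [VP [AdvP [Adv quickly]] [VP [V laughed] [NP [Det this] [N telescope]]]]]]]]
The smallest constituent containing 'every editor arrived' is the S spanning 'every editor arrived whether this editor quickly laughed this telescope'; no single node in the tree dominates exactly the given words.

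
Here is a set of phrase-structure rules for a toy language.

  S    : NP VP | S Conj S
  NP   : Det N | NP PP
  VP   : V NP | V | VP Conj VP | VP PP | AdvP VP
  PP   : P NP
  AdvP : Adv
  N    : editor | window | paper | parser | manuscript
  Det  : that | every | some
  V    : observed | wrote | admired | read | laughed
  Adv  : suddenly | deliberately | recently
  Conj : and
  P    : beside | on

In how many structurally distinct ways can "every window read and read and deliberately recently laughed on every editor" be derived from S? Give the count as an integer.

Two of the 9 distinct bracketings:
[S [NP [Det every] [N window]] [VP [VP [V read]] [Conj and] [VP [VP [V read]] [Conj and] [VP [VP [AdvP [Adv deliberately]] [VP [AdvP [Adv recently]] [VP [V laughed]]]] [PP [P on] [NP [Det every] [N editor]]]]]]]
[S [NP [Det every] [N window]] [VP [VP [V read]] [Conj and] [VP [VP [V read]] [Conj and] [VP [AdvP [Adv deliberately]] [VP [VP [AdvP [Adv recently]] [VP [V laughed]]] [PP [P on] [NP [Det every] [N editor]]]]]]]]
The trees differ in how a recursive rule is bracketed over the same span.

9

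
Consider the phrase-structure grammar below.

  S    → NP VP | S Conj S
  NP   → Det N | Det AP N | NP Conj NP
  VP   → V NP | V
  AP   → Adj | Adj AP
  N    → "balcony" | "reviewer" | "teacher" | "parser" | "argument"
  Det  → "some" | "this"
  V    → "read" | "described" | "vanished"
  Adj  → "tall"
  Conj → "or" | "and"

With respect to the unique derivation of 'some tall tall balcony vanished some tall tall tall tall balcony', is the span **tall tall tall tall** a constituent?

[S [NP [Det some] [AP [Adj tall] [AP [Adj tall]]] [N balcony]] [VP [V vanished] [NP [Det some] [AP [Adj tall] [AP [Adj tall] [AP [Adj tall] [AP [Adj tall]]]]] [N balcony]]]]
The words 'tall tall tall tall' are exhaustively dominated by a single AP node (built by AP → Adj AP), so they form a constituent.

Yes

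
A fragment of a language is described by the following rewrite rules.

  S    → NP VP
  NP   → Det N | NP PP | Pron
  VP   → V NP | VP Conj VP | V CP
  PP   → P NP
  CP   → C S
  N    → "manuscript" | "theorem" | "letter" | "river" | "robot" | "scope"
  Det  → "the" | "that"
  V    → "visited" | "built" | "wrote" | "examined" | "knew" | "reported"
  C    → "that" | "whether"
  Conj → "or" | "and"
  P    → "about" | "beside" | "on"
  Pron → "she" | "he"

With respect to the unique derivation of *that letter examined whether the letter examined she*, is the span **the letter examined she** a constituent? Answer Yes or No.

[S [NP [Det that] [N letter]] [VP [V examined] [CP [C whether] [S [NP [Det the] [N letter]] [VP [V examined] [NP [Pron she]]]]]]]
The words 'the letter examined she' are exhaustively dominated by a single S node (built by S → NP VP), so they form a constituent.

Yes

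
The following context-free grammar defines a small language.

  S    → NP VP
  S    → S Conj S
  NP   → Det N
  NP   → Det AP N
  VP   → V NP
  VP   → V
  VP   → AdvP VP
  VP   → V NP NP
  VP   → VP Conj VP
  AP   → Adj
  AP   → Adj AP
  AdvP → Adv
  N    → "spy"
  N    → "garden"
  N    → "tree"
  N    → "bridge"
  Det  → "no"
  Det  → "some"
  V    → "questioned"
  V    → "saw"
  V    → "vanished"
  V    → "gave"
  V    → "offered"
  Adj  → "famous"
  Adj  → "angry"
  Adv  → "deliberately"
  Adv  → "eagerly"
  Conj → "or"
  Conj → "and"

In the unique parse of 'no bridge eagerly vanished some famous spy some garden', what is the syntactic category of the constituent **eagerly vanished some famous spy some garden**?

VP

S
  NP
    Det: no
    N: bridge
  VP
    AdvP
      Adv: eagerly
    VP
      V: vanished
      NP
        Det: some
        AP
          Adj: famous
        N: spy
      NP
        Det: some
        N: garden
The span 'eagerly vanished some famous spy some garden' is the VP node built by VP → AdvP VP.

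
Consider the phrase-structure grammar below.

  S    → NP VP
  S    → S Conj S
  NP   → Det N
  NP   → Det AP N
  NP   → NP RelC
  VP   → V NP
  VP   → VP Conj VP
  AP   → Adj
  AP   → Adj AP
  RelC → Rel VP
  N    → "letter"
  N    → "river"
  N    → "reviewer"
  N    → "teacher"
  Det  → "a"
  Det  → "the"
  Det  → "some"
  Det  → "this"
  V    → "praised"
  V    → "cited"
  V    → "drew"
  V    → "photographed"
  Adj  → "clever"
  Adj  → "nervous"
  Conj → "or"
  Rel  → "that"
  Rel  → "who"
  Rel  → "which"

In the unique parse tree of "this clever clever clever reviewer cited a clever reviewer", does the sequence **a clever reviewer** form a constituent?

Yes

[S [NP [Det this] [AP [Adj clever] [AP [Adj clever] [AP [Adj clever]]]] [N reviewer]] [VP [V cited] [NP [Det a] [AP [Adj clever]] [N reviewer]]]]
The words 'a clever reviewer' are exhaustively dominated by a single NP node (built by NP → Det AP N), so they form a constituent.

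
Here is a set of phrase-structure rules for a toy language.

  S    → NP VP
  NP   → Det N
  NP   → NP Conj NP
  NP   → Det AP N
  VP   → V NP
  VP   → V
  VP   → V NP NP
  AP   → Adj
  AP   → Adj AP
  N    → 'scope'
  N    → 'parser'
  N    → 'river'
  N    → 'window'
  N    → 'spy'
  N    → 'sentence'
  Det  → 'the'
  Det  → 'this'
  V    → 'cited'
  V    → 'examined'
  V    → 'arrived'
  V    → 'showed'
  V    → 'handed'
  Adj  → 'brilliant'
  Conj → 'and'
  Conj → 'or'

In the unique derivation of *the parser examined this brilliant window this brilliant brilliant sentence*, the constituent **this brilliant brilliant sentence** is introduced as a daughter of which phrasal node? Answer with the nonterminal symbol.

S
  NP
    Det: the
    N: parser
  VP
    V: examined
    NP
      Det: this
      AP
        Adj: brilliant
      N: window
    NP
      Det: this
      AP
        Adj: brilliant
        AP
          Adj: brilliant
      N: sentence
The span 'this brilliant brilliant sentence' is the NP node built by NP → Det AP N.
Its mother is the VP built by VP → V NP NP.

VP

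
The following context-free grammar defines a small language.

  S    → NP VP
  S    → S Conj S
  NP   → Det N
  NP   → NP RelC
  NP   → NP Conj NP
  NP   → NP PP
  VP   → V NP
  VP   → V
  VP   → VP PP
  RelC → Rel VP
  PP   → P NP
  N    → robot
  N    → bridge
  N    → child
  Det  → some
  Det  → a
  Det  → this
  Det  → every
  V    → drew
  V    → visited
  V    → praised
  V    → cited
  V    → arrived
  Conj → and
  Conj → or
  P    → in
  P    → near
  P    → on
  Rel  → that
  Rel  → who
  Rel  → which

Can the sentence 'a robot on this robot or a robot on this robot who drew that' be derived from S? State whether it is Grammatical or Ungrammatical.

Ungrammatical

For S → NP VP, every NP-prefix leaves a non-VP remainder: after 'a robot' the remainder is not a VP; after 'a robot on this robot' the remainder is not a VP; after 'a robot on this robot or a robot' the remainder is not a VP (and 2 more). The alternative S rule S → S Conj S likewise has no satisfying split.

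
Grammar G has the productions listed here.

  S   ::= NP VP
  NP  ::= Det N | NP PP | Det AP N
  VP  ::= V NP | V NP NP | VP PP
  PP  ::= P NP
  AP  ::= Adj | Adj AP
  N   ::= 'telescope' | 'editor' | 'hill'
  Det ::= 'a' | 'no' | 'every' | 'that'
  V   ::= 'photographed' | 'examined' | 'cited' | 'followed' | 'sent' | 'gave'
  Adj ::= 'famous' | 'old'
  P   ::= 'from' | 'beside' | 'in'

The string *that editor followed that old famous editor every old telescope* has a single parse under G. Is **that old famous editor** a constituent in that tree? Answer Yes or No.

Yes

[S [NP [Det that] [N editor]] [VP [V followed] [NP [Det that] [AP [Adj old] [AP [Adj famous]]] [N editor]] [NP [Det every] [AP [Adj old]] [N telescope]]]]
The words 'that old famous editor' are exhaustively dominated by a single NP node (built by NP → Det AP N), so they form a constituent.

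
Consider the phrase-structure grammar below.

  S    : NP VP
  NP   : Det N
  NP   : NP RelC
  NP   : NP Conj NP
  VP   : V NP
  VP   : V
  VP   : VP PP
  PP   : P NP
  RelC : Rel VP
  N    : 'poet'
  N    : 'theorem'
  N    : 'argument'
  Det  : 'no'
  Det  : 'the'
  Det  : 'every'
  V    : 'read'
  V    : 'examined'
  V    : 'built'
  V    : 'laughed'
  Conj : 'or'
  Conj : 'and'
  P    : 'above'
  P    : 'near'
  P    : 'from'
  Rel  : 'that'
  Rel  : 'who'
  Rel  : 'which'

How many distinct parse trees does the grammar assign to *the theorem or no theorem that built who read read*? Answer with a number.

3

Two of the 3 distinct bracketings:
[S [NP [NP [NP [NP [Det the] [N theorem]] [Conj or] [NP [Det no] [N theorem]]] [RelC [Rel that] [VP [V built]]]] [RelC [Rel who] [VP [V read]]]] [VP [V read]]]
[S [NP [NP [NP [Det the] [N theorem]] [Conj or] [NP [NP [Det no] [N theorem]] [RelC [Rel that] [VP [V built]]]]] [RelC [Rel who] [VP [V read]]]] [VP [V read]]]
The trees differ in how a recursive rule is bracketed over the same span.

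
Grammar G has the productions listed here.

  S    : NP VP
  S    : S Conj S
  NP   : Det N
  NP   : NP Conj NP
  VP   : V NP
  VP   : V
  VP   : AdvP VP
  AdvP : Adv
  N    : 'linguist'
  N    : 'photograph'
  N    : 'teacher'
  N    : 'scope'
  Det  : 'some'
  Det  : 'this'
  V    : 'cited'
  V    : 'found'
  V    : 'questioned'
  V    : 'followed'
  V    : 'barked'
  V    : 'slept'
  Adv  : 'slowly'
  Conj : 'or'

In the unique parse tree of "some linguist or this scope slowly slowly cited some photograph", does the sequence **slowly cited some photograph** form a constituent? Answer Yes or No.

[S [NP [NP [Det some] [N linguist]] [Conj or] [NP [Det this] [N scope]]] [VP [AdvP [Adv slowly]] [VP [AdvP [Adv slowly]] [VP [V cited] [NP [Det some] [N photograph]]]]]]
The words 'slowly cited some photograph' are exhaustively dominated by a single VP node (built by VP → AdvP VP), so they form a constituent.

Yes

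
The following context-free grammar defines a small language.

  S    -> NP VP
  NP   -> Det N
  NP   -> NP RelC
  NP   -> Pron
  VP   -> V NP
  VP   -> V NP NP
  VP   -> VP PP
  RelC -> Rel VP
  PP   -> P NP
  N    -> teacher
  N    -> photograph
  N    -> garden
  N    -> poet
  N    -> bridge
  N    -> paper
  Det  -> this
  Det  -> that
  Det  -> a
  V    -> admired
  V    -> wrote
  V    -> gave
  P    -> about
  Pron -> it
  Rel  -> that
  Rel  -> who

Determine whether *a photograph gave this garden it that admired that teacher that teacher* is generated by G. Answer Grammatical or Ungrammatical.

[S [NP [Det a] [N photograph]] [VP [V gave] [NP [Det this] [N garden]] [NP [NP [Pron it]] [RelC [Rel that] [VP [V admired] [NP [Det that] [N teacher]] [NP [Det that] [N teacher]]]]]]]
Every word is introduced by a lexical rule and the phrasal rules combine the resulting categories into a single S.

Grammatical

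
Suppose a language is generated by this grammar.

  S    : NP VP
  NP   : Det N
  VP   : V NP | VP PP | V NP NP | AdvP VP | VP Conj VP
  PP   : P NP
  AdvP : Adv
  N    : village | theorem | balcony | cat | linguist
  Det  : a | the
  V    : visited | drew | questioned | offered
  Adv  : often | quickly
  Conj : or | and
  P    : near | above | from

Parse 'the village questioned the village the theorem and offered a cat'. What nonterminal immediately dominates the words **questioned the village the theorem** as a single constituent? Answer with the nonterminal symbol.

[S [NP [Det the] [N village]] [VP [VP [V questioned] [NP [Det the] [N village]] [NP [Det the] [N theorem]]] [Conj and] [VP [V offered] [NP [Det a] [N cat]]]]]
The span 'questioned the village the theorem' is the VP node built by VP → V NP NP.

VP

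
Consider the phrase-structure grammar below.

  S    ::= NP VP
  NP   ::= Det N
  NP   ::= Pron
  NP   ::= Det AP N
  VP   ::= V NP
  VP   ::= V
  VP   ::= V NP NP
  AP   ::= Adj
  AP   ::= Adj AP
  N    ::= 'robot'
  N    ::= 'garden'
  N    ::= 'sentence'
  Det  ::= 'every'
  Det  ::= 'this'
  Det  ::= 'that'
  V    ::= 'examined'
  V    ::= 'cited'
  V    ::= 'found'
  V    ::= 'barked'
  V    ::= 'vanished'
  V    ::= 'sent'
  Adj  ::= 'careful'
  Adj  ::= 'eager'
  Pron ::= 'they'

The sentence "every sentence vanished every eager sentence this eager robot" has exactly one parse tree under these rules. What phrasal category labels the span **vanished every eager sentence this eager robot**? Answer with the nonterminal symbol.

S
  NP
    Det: every
    N: sentence
  VP
    V: vanished
    NP
      Det: every
      AP
        Adj: eager
      N: sentence
    NP
      Det: this
      AP
        Adj: eager
      N: robot
The span 'vanished every eager sentence this eager robot' is the VP node built by VP → V NP NP.

VP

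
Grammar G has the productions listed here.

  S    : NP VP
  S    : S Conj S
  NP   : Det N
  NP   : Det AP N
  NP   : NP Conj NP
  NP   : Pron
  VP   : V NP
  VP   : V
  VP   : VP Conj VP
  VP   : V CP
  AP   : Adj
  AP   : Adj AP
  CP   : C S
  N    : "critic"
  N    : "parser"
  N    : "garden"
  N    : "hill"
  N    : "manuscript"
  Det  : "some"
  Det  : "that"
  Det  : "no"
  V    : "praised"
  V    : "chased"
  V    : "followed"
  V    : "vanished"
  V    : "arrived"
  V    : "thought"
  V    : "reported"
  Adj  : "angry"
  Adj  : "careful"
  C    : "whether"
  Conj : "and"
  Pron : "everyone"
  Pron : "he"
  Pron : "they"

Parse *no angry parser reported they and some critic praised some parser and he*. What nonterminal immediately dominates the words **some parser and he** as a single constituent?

NP

[S [S [NP [Det no] [AP [Adj angry]] [N parser]] [VP [V reported] [NP [Pron they]]]] [Conj and] [S [NP [Det some] [N critic]] [VP [V praised] [NP [NP [Det some] [N parser]] [Conj and] [NP [Pron he]]]]]]
The span 'some parser and he' is the NP node built by NP → NP Conj NP.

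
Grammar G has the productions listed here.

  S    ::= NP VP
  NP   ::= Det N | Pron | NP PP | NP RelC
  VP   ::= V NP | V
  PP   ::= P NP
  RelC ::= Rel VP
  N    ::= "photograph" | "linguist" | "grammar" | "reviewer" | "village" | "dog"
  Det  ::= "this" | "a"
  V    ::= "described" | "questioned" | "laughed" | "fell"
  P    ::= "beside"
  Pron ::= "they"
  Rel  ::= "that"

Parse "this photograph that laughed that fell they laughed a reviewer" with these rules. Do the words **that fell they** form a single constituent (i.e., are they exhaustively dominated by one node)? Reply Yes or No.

Yes

[S [NP [NP [NP [Det this] [N photograph]] [RelC [Rel that] [VP [V laughed]]]] [RelC [Rel that] [VP [V fell] [NP [Pron they]]]]] [VP [V laughed] [NP [Det a] [N reviewer]]]]
The words 'that fell they' are exhaustively dominated by a single RelC node (built by RelC → Rel VP), so they form a constituent.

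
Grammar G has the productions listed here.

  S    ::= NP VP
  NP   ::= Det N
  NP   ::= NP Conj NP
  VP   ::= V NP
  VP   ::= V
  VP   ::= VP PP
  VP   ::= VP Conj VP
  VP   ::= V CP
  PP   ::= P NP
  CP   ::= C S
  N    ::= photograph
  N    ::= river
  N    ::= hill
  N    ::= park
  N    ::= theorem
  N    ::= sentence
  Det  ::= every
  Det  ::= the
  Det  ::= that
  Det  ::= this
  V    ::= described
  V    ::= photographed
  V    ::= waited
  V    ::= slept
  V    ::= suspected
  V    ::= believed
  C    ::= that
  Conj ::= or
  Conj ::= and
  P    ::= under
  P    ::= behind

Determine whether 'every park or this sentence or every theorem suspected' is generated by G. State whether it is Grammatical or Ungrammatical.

S
  NP
    NP
      Det: every
      N: park
    Conj: or
    NP
      NP
        Det: this
        N: sentence
      Conj: or
      NP
        Det: every
        N: theorem
  VP
    V: suspected
The bracketing above is licensed at every node by one of the given productions, with S at the root.

Grammatical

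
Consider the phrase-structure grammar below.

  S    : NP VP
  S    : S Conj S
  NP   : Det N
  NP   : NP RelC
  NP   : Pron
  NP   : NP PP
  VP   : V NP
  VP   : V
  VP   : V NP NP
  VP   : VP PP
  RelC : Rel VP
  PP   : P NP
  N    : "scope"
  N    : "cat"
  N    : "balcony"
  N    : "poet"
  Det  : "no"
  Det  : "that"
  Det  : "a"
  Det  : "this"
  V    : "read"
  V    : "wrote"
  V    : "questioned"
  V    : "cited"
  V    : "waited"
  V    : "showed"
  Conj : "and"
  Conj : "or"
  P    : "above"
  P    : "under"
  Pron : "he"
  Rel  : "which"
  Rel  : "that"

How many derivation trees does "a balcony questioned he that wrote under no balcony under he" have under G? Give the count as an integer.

9

Two of the 9 distinct bracketings:
[S [NP [Det a] [N balcony]] [VP [V questioned] [NP [NP [Pron he]] [RelC [Rel that] [VP [VP [V wrote]] [PP [P under] [NP [NP [Det no] [N balcony]] [PP [P under] [NP [Pron he]]]]]]]]]]
[S [NP [Det a] [N balcony]] [VP [V questioned] [NP [NP [Pron he]] [RelC [Rel that] [VP [VP [VP [V wrote]] [PP [P under] [NP [Det no] [N balcony]]]] [PP [P under] [NP [Pron he]]]]]]]]
The difference turns on whether NP → NP PP is used at the relevant span, versus an alternative expansion of NP.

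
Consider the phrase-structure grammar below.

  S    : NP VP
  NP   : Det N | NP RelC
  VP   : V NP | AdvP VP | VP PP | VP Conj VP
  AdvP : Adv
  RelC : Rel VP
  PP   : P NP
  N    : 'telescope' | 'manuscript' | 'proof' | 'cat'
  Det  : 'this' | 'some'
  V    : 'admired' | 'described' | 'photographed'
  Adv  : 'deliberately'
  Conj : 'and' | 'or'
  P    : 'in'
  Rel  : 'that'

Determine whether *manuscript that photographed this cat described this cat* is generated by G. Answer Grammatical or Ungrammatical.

For S → NP VP, no prefix of the string parses as an NP.

Ungrammatical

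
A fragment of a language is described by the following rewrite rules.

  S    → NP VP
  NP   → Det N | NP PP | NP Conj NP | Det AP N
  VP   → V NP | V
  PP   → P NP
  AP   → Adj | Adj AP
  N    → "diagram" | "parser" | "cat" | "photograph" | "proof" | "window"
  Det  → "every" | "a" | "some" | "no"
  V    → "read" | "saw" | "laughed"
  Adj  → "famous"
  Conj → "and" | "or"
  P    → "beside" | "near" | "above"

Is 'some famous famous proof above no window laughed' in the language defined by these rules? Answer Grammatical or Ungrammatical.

Grammatical

S
  NP
    NP
      Det: some
      AP
        Adj: famous
        AP
          Adj: famous
      N: proof
    PP
      P: above
      NP
        Det: no
        N: window
  VP
    V: laughed
The bracketing above is licensed at every node by one of the given productions, with S at the root.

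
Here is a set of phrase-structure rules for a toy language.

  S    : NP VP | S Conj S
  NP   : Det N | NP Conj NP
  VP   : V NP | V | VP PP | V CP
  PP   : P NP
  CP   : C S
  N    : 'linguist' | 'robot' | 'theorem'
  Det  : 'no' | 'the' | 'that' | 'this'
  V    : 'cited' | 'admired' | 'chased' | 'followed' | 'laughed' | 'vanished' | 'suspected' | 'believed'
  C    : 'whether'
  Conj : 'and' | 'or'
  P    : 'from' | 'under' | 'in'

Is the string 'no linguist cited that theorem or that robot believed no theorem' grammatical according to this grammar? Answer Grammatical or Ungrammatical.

S
  S
    NP
      Det: no
      N: linguist
    VP
      V: cited
      NP
        Det: that
        N: theorem
  Conj: or
  S
    NP
      Det: that
      N: robot
    VP
      V: believed
      NP
        Det: no
        N: theorem
Each bracket corresponds to one application of a listed rule, so the string is derivable from S.

Grammatical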